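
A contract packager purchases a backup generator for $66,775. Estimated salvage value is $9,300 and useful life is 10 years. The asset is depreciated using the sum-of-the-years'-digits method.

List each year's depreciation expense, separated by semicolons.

$10,450; $9,405; $8,360; $7,315; $6,270; $5,225; $4,180; $3,135; $2,090; $1,045

Depreciable base = $66,775 − $9,300 = $57,475.
Sum of the years' digits = 10+9+8+7+6+5+4+3+2+1 = 55.
Year 1: $57,475 × 10/55 = $10,450. Book value $56,325.
Year 2: $57,475 × 9/55 = $9,405. Book value $46,920.
Year 3: $57,475 × 8/55 = $8,360. Book value $38,560.
Year 4: $57,475 × 7/55 = $7,315. Book value $31,245.
Year 5: $57,475 × 6/55 = $6,270. Book value $24,975.
Year 6: $57,475 × 5/55 = $5,225. Book value $19,750.
Year 7: $57,475 × 4/55 = $4,180. Book value $15,570.
Year 8: $57,475 × 3/55 = $3,135. Book value $12,435.
Year 9: $57,475 × 2/55 = $2,090. Book value $10,345.
Year 10: $57,475 × 1/55 = $1,045. Book value $9,300.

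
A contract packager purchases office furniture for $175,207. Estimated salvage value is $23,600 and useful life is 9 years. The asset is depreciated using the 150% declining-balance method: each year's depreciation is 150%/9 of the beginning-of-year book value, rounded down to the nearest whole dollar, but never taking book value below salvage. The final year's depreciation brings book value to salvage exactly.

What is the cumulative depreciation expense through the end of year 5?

Depreciable base = $175,207 − $23,600 = $151,607.
Year 1: ⌊$175,207 × 150%/9⌋ = $29,201. Book value $146,006.
Year 2: ⌊$146,006 × 150%/9⌋ = $24,334. Book value $121,672.
Year 3: ⌊$121,672 × 150%/9⌋ = $20,278. Book value $101,394.
Year 4: ⌊$101,394 × 150%/9⌋ = $16,899. Book value $84,495.
Year 5: ⌊$84,495 × 150%/9⌋ = $14,082. Book value $70,413.
Accumulated through year 5 = $175,207 − $70,413 = $104,794.

$104,794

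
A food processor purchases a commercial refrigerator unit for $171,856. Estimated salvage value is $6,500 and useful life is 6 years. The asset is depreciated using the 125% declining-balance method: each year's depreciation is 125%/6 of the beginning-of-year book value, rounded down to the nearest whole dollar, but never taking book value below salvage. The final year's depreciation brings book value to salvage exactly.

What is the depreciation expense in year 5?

$14,063

Depreciable base = $171,856 − $6,500 = $165,356.
Year 1: ⌊$171,856 × 125%/6⌋ = $35,803. Book value $136,053.
Year 2: ⌊$136,053 × 125%/6⌋ = $28,344. Book value $107,709.
Year 3: ⌊$107,709 × 125%/6⌋ = $22,439. Book value $85,270.
Year 4: ⌊$85,270 × 125%/6⌋ = $17,764. Book value $67,506.
Year 5: ⌊$67,506 × 125%/6⌋ = $14,063. Book value $53,443.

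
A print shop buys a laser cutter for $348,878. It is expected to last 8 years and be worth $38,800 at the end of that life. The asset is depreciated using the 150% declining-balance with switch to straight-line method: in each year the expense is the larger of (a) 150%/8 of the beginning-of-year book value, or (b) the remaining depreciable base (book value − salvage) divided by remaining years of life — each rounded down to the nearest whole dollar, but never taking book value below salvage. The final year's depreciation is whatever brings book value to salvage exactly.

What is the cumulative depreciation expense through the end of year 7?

Depreciable base = $348,878 − $38,800 = $310,078.
Year 1: DB = ⌊$348,878 × 150%/8⌋ = $65,414; SL = ⌊$310,078/8⌋ = $38,759 → take DB $65,414. Book value $283,464.
Year 2: DB = ⌊$283,464 × 150%/8⌋ = $53,149; SL = ⌊$244,664/7⌋ = $34,952 → take DB $53,149. Book value $230,315.
Year 3: DB = ⌊$230,315 × 150%/8⌋ = $43,184; SL = ⌊$191,515/6⌋ = $31,919 → take DB $43,184. Book value $187,131.
Year 4: DB = ⌊$187,131 × 150%/8⌋ = $35,087; SL = ⌊$148,331/5⌋ = $29,666 → take DB $35,087. Book value $152,044.
Year 5: DB = ⌊$152,044 × 150%/8⌋ = $28,508; SL = ⌊$113,244/4⌋ = $28,311 → take DB $28,508. Book value $123,536.
Year 6: DB = ⌊$123,536 × 150%/8⌋ = $23,163; SL = ⌊$84,736/3⌋ = $28,245 → take SL $28,245. Book value $95,291.
Year 7: DB = ⌊$95,291 × 150%/8⌋ = $17,867; SL = ⌊$56,491/2⌋ = $28,245 → take SL $28,245. Book value $67,046.
Accumulated through year 7 = $348,878 − $67,046 = $281,832.

$281,832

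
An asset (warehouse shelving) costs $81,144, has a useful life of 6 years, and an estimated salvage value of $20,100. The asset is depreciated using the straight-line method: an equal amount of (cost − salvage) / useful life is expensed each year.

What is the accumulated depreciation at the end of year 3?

Depreciable base = $81,144 − $20,100 = $61,044.
Annual expense = $61,044 / 6 = $10,174.
End of year 1: book value $70,970.
End of year 2: book value $60,796.
End of year 3: book value $50,622.
Accumulated through year 3 = $81,144 − $50,622 = $30,522.

$30,522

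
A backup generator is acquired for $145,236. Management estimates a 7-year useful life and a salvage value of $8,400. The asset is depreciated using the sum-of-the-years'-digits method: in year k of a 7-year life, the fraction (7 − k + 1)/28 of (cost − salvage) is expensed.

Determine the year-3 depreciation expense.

Depreciable base = $145,236 − $8,400 = $136,836.
Sum of the years' digits = 7+6+5+4+3+2+1 = 28.
Year 1: $136,836 × 7/28 = $34,209. Book value $111,027.
Year 2: $136,836 × 6/28 = $29,322. Book value $81,705.
Year 3: $136,836 × 5/28 = $24,435. Book value $57,270.

$24,435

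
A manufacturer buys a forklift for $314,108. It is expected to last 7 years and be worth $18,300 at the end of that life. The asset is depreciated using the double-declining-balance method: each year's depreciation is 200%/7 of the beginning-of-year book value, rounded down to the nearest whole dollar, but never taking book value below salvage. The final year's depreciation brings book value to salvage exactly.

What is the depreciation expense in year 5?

Depreciable base = $314,108 − $18,300 = $295,808.
Year 1: ⌊$314,108 × 200%/7⌋ = $89,745. Book value $224,363.
Year 2: ⌊$224,363 × 200%/7⌋ = $64,103. Book value $160,260.
Year 3: ⌊$160,260 × 200%/7⌋ = $45,788. Book value $114,472.
Year 4: ⌊$114,472 × 200%/7⌋ = $32,706. Book value $81,766.
Year 5: ⌊$81,766 × 200%/7⌋ = $23,361. Book value $58,405.

$23,361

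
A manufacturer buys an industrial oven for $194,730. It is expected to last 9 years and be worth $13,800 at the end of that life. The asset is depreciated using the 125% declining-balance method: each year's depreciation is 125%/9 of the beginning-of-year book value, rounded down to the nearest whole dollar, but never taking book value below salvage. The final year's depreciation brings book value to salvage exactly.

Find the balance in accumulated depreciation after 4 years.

$87,658

Depreciable base = $194,730 − $13,800 = $180,930.
Year 1: ⌊$194,730 × 125%/9⌋ = $27,045. Book value $167,685.
Year 2: ⌊$167,685 × 125%/9⌋ = $23,289. Book value $144,396.
Year 3: ⌊$144,396 × 125%/9⌋ = $20,055. Book value $124,341.
Year 4: ⌊$124,341 × 125%/9⌋ = $17,269. Book value $107,072.
Accumulated through year 4 = $194,730 − $107,072 = $87,658.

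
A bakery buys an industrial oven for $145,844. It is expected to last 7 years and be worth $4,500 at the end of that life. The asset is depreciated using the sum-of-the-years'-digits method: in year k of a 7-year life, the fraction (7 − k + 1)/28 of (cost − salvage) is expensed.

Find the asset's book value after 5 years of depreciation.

$19,644

Depreciable base = $145,844 − $4,500 = $141,344.
Sum of the years' digits = 7+6+5+4+3+2+1 = 28.
Year 1: $141,344 × 7/28 = $35,336. Book value $110,508.
Year 2: $141,344 × 6/28 = $30,288. Book value $80,220.
Year 3: $141,344 × 5/28 = $25,240. Book value $54,980.
Year 4: $141,344 × 4/28 = $20,192. Book value $34,788.
Year 5: $141,344 × 3/28 = $15,144. Book value $19,644.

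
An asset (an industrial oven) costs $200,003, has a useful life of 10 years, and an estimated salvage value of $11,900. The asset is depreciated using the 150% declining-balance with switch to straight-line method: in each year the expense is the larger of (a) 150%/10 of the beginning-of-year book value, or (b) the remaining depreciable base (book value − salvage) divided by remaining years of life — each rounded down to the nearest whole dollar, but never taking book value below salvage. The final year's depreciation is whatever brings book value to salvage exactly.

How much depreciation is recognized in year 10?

Depreciable base = $200,003 − $11,900 = $188,103.
Year 1: DB = ⌊$200,003 × 150%/10⌋ = $30,000; SL = ⌊$188,103/10⌋ = $18,810 → take DB $30,000. Book value $170,003.
Year 2: DB = ⌊$170,003 × 150%/10⌋ = $25,500; SL = ⌊$158,103/9⌋ = $17,567 → take DB $25,500. Book value $144,503.
Year 3: DB = ⌊$144,503 × 150%/10⌋ = $21,675; SL = ⌊$132,603/8⌋ = $16,575 → take DB $21,675. Book value $122,828.
Year 4: DB = ⌊$122,828 × 150%/10⌋ = $18,424; SL = ⌊$110,928/7⌋ = $15,846 → take DB $18,424. Book value $104,404.
Year 5: DB = ⌊$104,404 × 150%/10⌋ = $15,660; SL = ⌊$92,504/6⌋ = $15,417 → take DB $15,660. Book value $88,744.
Year 6: DB = ⌊$88,744 × 150%/10⌋ = $13,311; SL = ⌊$76,844/5⌋ = $15,368 → take SL $15,368. Book value $73,376.
Year 7: DB = ⌊$73,376 × 150%/10⌋ = $11,006; SL = ⌊$61,476/4⌋ = $15,369 → take SL $15,369. Book value $58,007.
Year 8: DB = ⌊$58,007 × 150%/10⌋ = $8,701; SL = ⌊$46,107/3⌋ = $15,369 → take SL $15,369. Book value $42,638.
Year 9: DB = ⌊$42,638 × 150%/10⌋ = $6,395; SL = ⌊$30,738/2⌋ = $15,369 → take SL $15,369. Book value $27,269.
Year 10 (final): $27,269 − $11,900 = $15,369. Book value $11,900.

$15,369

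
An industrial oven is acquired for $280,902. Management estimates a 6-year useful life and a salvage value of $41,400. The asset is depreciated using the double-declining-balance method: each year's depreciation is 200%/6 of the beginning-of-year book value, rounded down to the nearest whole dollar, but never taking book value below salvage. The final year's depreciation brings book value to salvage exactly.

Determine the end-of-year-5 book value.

$41,400

Depreciable base = $280,902 − $41,400 = $239,502.
Year 1: ⌊$280,902 × 200%/6⌋ = $93,634. Book value $187,268.
Year 2: ⌊$187,268 × 200%/6⌋ = $62,422. Book value $124,846.
Year 3: ⌊$124,846 × 200%/6⌋ = $41,615. Book value $83,231.
Year 4: ⌊$83,231 × 200%/6⌋ = $27,743. Book value $55,488.
Year 5: ⌊$55,488 × 200%/6⌋ = $18,496, capped at $14,088. Book value $41,400.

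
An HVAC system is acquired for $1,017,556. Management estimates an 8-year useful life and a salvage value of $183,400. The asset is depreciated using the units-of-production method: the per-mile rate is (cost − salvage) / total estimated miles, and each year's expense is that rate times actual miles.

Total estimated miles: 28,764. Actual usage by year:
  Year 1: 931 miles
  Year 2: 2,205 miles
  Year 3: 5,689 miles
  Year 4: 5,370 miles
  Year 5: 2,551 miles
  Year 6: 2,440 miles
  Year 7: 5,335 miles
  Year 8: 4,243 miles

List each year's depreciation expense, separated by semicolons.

$26,999; $63,945; $164,981; $155,730; $73,979; $70,760; $154,715; $123,047

Depreciable base = $1,017,556 − $183,400 = $834,156.
Rate = $834,156 / 28,764 miles = $29 per mile.
Year 1: 931 × $29 = $26,999. Book value $990,557.
Year 2: 2,205 × $29 = $63,945. Book value $926,612.
Year 3: 5,689 × $29 = $164,981. Book value $761,631.
Year 4: 5,370 × $29 = $155,730. Book value $605,901.
Year 5: 2,551 × $29 = $73,979. Book value $531,922.
Year 6: 2,440 × $29 = $70,760. Book value $461,162.
Year 7: 5,335 × $29 = $154,715. Book value $306,447.
Year 8: 4,243 × $29 = $123,047. Book value $183,400.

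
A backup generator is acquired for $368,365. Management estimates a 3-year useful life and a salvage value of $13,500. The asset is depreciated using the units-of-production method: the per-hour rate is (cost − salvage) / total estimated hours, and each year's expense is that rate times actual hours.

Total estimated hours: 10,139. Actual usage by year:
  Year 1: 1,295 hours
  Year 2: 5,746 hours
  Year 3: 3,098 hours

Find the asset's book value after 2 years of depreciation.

Depreciable base = $368,365 − $13,500 = $354,865.
Rate = $354,865 / 10,139 hours = $35 per hour.
Year 1: 1,295 × $35 = $45,325. Book value $323,040.
Year 2: 5,746 × $35 = $201,110. Book value $121,930.

$121,930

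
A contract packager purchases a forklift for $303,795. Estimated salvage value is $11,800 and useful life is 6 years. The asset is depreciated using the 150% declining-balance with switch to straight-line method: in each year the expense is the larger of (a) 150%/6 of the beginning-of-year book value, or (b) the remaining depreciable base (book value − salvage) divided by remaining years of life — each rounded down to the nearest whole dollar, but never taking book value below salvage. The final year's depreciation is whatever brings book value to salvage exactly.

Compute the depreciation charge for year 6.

Depreciable base = $303,795 − $11,800 = $291,995.
Year 1: DB = ⌊$303,795 × 150%/6⌋ = $75,948; SL = ⌊$291,995/6⌋ = $48,665 → take DB $75,948. Book value $227,847.
Year 2: DB = ⌊$227,847 × 150%/6⌋ = $56,961; SL = ⌊$216,047/5⌋ = $43,209 → take DB $56,961. Book value $170,886.
Year 3: DB = ⌊$170,886 × 150%/6⌋ = $42,721; SL = ⌊$159,086/4⌋ = $39,771 → take DB $42,721. Book value $128,165.
Year 4: DB = ⌊$128,165 × 150%/6⌋ = $32,041; SL = ⌊$116,365/3⌋ = $38,788 → take SL $38,788. Book value $89,377.
Year 5: DB = ⌊$89,377 × 150%/6⌋ = $22,344; SL = ⌊$77,577/2⌋ = $38,788 → take SL $38,788. Book value $50,589.
Year 6 (final): $50,589 − $11,800 = $38,789. Book value $11,800.

$38,789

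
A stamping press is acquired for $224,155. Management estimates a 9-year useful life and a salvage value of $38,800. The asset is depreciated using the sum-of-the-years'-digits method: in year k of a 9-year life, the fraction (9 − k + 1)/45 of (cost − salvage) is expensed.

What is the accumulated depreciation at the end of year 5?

$144,165

Depreciable base = $224,155 − $38,800 = $185,355.
Sum of the years' digits = 9+8+7+6+5+4+3+2+1 = 45.
Year 1: $185,355 × 9/45 = $37,071. Book value $187,084.
Year 2: $185,355 × 8/45 = $32,952. Book value $154,132.
Year 3: $185,355 × 7/45 = $28,833. Book value $125,299.
Year 4: $185,355 × 6/45 = $24,714. Book value $100,585.
Year 5: $185,355 × 5/45 = $20,595. Book value $79,990.
Accumulated through year 5 = $224,155 − $79,990 = $144,165.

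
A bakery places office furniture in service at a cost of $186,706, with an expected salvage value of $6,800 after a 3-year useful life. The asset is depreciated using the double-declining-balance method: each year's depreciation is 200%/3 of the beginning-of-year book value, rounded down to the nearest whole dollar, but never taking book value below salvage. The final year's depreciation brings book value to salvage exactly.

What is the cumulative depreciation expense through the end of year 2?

$165,960

Depreciable base = $186,706 − $6,800 = $179,906.
Year 1: ⌊$186,706 × 200%/3⌋ = $124,470. Book value $62,236.
Year 2: ⌊$62,236 × 200%/3⌋ = $41,490. Book value $20,746.
Accumulated through year 2 = $186,706 − $20,746 = $165,960.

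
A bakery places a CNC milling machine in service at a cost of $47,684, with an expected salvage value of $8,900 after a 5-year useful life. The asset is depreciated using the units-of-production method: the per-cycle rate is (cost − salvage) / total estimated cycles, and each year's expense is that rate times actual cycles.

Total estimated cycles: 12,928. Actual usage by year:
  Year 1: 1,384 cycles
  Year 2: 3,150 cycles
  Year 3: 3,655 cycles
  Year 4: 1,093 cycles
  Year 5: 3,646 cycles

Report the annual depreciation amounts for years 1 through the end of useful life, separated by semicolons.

$4,152; $9,450; $10,965; $3,279; $10,938

Depreciable base = $47,684 − $8,900 = $38,784.
Rate = $38,784 / 12,928 cycles = $3 per cycle.
Year 1: 1,384 × $3 = $4,152. Book value $43,532.
Year 2: 3,150 × $3 = $9,450. Book value $34,082.
Year 3: 3,655 × $3 = $10,965. Book value $23,117.
Year 4: 1,093 × $3 = $3,279. Book value $19,838.
Year 5: 3,646 × $3 = $10,938. Book value $8,900.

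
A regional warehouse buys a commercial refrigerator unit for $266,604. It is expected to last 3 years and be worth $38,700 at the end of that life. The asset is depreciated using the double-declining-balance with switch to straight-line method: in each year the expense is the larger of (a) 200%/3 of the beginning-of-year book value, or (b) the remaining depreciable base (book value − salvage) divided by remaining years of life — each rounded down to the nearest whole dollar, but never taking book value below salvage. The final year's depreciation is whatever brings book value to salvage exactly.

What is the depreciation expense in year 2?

$50,168

Depreciable base = $266,604 − $38,700 = $227,904.
Year 1: DB = ⌊$266,604 × 200%/3⌋ = $177,736; SL = ⌊$227,904/3⌋ = $75,968 → take DB $177,736. Book value $88,868.
Year 2: DB = ⌊$88,868 × 200%/3⌋ = $59,245; SL = ⌊$50,168/2⌋ = $25,084 → take DB $59,245, capped at $50,168. Book value $38,700.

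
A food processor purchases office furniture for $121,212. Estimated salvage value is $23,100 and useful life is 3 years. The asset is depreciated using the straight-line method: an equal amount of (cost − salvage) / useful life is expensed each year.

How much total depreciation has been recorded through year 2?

$65,408

Depreciable base = $121,212 − $23,100 = $98,112.
Annual expense = $98,112 / 3 = $32,704.
End of year 1: book value $88,508.
End of year 2: book value $55,804.
Accumulated through year 2 = $121,212 − $55,804 = $65,408.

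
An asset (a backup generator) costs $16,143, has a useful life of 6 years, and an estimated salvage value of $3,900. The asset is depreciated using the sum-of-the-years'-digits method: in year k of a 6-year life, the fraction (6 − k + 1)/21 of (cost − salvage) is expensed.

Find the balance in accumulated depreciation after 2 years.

Depreciable base = $16,143 − $3,900 = $12,243.
Sum of the years' digits = 6+5+4+3+2+1 = 21.
Year 1: $12,243 × 6/21 = $3,498. Book value $12,645.
Year 2: $12,243 × 5/21 = $2,915. Book value $9,730.
Accumulated through year 2 = $16,143 − $9,730 = $6,413.

$6,413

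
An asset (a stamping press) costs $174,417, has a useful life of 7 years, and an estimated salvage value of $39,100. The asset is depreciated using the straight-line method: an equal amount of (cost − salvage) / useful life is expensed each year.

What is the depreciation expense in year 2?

Depreciable base = $174,417 − $39,100 = $135,317.
Annual expense = $135,317 / 7 = $19,331.

$19,331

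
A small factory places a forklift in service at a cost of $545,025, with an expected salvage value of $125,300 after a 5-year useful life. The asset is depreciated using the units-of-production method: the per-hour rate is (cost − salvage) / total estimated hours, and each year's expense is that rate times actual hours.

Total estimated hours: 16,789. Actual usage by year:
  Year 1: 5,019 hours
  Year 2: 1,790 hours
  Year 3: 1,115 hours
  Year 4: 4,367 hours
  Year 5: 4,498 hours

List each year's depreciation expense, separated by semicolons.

Depreciable base = $545,025 − $125,300 = $419,725.
Rate = $419,725 / 16,789 hours = $25 per hour.
Year 1: 5,019 × $25 = $125,475. Book value $419,550.
Year 2: 1,790 × $25 = $44,750. Book value $374,800.
Year 3: 1,115 × $25 = $27,875. Book value $346,925.
Year 4: 4,367 × $25 = $109,175. Book value $237,750.
Year 5: 4,498 × $25 = $112,450. Book value $125,300.

$125,475; $44,750; $27,875; $109,175; $112,450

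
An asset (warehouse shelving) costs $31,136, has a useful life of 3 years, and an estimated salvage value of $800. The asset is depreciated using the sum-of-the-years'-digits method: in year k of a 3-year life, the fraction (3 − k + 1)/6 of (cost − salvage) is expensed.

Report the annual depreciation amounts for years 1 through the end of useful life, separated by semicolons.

$15,168; $10,112; $5,056

Depreciable base = $31,136 − $800 = $30,336.
Sum of the years' digits = 3+2+1 = 6.
Year 1: $30,336 × 3/6 = $15,168. Book value $15,968.
Year 2: $30,336 × 2/6 = $10,112. Book value $5,856.
Year 3: $30,336 × 1/6 = $5,056. Book value $800.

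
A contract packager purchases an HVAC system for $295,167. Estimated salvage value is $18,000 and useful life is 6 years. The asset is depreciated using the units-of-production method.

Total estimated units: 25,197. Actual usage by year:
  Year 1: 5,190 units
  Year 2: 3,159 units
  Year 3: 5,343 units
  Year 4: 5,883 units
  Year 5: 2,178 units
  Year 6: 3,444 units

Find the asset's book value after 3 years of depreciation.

$144,555

Depreciable base = $295,167 − $18,000 = $277,167.
Rate = $277,167 / 25,197 units = $11 per unit.
Year 1: 5,190 × $11 = $57,090. Book value $238,077.
Year 2: 3,159 × $11 = $34,749. Book value $203,328.
Year 3: 5,343 × $11 = $58,773. Book value $144,555.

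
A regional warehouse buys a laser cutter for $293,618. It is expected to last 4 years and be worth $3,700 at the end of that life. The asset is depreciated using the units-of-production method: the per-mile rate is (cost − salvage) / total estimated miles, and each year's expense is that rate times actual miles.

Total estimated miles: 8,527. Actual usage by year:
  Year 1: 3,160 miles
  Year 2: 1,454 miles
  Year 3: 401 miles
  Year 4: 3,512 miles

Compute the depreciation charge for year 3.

$13,634

Depreciable base = $293,618 − $3,700 = $289,918.
Rate = $289,918 / 8,527 miles = $34 per mile.
Year 1: 3,160 × $34 = $107,440. Book value $186,178.
Year 2: 1,454 × $34 = $49,436. Book value $136,742.
Year 3: 401 × $34 = $13,634. Book value $123,108.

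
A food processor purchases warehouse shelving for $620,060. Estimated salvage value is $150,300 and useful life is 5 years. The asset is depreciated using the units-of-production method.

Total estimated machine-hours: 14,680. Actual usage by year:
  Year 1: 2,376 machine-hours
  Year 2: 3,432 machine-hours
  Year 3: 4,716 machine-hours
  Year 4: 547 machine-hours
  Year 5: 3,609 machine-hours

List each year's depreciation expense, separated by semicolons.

$76,032; $109,824; $150,912; $17,504; $115,488

Depreciable base = $620,060 − $150,300 = $469,760.
Rate = $469,760 / 14,680 machine-hours = $32 per machine-hour.
Year 1: 2,376 × $32 = $76,032. Book value $544,028.
Year 2: 3,432 × $32 = $109,824. Book value $434,204.
Year 3: 4,716 × $32 = $150,912. Book value $283,292.
Year 4: 547 × $32 = $17,504. Book value $265,788.
Year 5: 3,609 × $32 = $115,488. Book value $150,300.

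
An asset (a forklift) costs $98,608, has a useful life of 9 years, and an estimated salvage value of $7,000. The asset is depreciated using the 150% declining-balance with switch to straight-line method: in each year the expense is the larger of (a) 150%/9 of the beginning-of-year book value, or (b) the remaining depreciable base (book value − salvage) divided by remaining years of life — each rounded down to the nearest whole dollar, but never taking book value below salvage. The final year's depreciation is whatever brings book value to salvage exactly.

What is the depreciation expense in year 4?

Depreciable base = $98,608 − $7,000 = $91,608.
Year 1: DB = ⌊$98,608 × 150%/9⌋ = $16,434; SL = ⌊$91,608/9⌋ = $10,178 → take DB $16,434. Book value $82,174.
Year 2: DB = ⌊$82,174 × 150%/9⌋ = $13,695; SL = ⌊$75,174/8⌋ = $9,396 → take DB $13,695. Book value $68,479.
Year 3: DB = ⌊$68,479 × 150%/9⌋ = $11,413; SL = ⌊$61,479/7⌋ = $8,782 → take DB $11,413. Book value $57,066.
Year 4: DB = ⌊$57,066 × 150%/9⌋ = $9,511; SL = ⌊$50,066/6⌋ = $8,344 → take DB $9,511. Book value $47,555.

$9,511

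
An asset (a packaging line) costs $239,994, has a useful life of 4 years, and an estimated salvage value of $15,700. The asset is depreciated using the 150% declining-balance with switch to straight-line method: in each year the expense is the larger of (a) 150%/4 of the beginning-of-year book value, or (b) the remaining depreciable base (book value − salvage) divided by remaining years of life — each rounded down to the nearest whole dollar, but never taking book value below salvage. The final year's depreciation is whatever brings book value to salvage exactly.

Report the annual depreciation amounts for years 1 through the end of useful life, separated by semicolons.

Depreciable base = $239,994 − $15,700 = $224,294.
Year 1: DB = ⌊$239,994 × 150%/4⌋ = $89,997; SL = ⌊$224,294/4⌋ = $56,073 → take DB $89,997. Book value $149,997.
Year 2: DB = ⌊$149,997 × 150%/4⌋ = $56,248; SL = ⌊$134,297/3⌋ = $44,765 → take DB $56,248. Book value $93,749.
Year 3: DB = ⌊$93,749 × 150%/4⌋ = $35,155; SL = ⌊$78,049/2⌋ = $39,024 → take SL $39,024. Book value $54,725.
Year 4 (final): $54,725 − $15,700 = $39,025. Book value $15,700.

$89,997; $56,248; $39,024; $39,025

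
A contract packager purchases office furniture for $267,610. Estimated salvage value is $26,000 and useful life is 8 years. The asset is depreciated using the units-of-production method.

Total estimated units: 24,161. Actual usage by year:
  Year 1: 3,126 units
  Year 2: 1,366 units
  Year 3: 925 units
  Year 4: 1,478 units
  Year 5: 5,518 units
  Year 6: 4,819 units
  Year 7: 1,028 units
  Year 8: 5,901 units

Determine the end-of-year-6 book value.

$95,290

Depreciable base = $267,610 − $26,000 = $241,610.
Rate = $241,610 / 24,161 units = $10 per unit.
Year 1: 3,126 × $10 = $31,260. Book value $236,350.
Year 2: 1,366 × $10 = $13,660. Book value $222,690.
Year 3: 925 × $10 = $9,250. Book value $213,440.
Year 4: 1,478 × $10 = $14,780. Book value $198,660.
Year 5: 5,518 × $10 = $55,180. Book value $143,480.
Year 6: 4,819 × $10 = $48,190. Book value $95,290.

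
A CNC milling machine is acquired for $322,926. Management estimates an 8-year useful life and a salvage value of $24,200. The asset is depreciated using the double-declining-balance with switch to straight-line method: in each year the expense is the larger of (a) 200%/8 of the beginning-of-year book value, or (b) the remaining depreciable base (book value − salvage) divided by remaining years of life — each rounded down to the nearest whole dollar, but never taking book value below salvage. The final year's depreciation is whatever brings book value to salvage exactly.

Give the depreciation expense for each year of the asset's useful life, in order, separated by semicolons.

Depreciable base = $322,926 − $24,200 = $298,726.
Year 1: DB = ⌊$322,926 × 200%/8⌋ = $80,731; SL = ⌊$298,726/8⌋ = $37,340 → take DB $80,731. Book value $242,195.
Year 2: DB = ⌊$242,195 × 200%/8⌋ = $60,548; SL = ⌊$217,995/7⌋ = $31,142 → take DB $60,548. Book value $181,647.
Year 3: DB = ⌊$181,647 × 200%/8⌋ = $45,411; SL = ⌊$157,447/6⌋ = $26,241 → take DB $45,411. Book value $136,236.
Year 4: DB = ⌊$136,236 × 200%/8⌋ = $34,059; SL = ⌊$112,036/5⌋ = $22,407 → take DB $34,059. Book value $102,177.
Year 5: DB = ⌊$102,177 × 200%/8⌋ = $25,544; SL = ⌊$77,977/4⌋ = $19,494 → take DB $25,544. Book value $76,633.
Year 6: DB = ⌊$76,633 × 200%/8⌋ = $19,158; SL = ⌊$52,433/3⌋ = $17,477 → take DB $19,158. Book value $57,475.
Year 7: DB = ⌊$57,475 × 200%/8⌋ = $14,368; SL = ⌊$33,275/2⌋ = $16,637 → take SL $16,637. Book value $40,838.
Year 8 (final): $40,838 − $24,200 = $16,638. Book value $24,200.

$80,731; $60,548; $45,411; $34,059; $25,544; $19,158; $16,637; $16,638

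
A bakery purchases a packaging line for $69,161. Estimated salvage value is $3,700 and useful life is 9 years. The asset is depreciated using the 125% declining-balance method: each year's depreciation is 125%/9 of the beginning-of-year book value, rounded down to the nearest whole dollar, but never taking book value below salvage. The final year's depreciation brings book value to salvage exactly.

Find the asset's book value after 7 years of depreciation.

$24,285

Depreciable base = $69,161 − $3,700 = $65,461.
Year 1: ⌊$69,161 × 125%/9⌋ = $9,605. Book value $59,556.
Year 2: ⌊$59,556 × 125%/9⌋ = $8,271. Book value $51,285.
Year 3: ⌊$51,285 × 125%/9⌋ = $7,122. Book value $44,163.
Year 4: ⌊$44,163 × 125%/9⌋ = $6,133. Book value $38,030.
Year 5: ⌊$38,030 × 125%/9⌋ = $5,281. Book value $32,749.
Year 6: ⌊$32,749 × 125%/9⌋ = $4,548. Book value $28,201.
Year 7: ⌊$28,201 × 125%/9⌋ = $3,916. Book value $24,285.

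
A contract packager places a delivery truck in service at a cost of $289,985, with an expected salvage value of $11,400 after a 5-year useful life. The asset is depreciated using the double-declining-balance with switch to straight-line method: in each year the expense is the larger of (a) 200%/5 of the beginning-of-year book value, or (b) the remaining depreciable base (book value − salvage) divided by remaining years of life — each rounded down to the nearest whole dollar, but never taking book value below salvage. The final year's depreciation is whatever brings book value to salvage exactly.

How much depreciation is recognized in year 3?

Depreciable base = $289,985 − $11,400 = $278,585.
Year 1: DB = ⌊$289,985 × 200%/5⌋ = $115,994; SL = ⌊$278,585/5⌋ = $55,717 → take DB $115,994. Book value $173,991.
Year 2: DB = ⌊$173,991 × 200%/5⌋ = $69,596; SL = ⌊$162,591/4⌋ = $40,647 → take DB $69,596. Book value $104,395.
Year 3: DB = ⌊$104,395 × 200%/5⌋ = $41,758; SL = ⌊$92,995/3⌋ = $30,998 → take DB $41,758. Book value $62,637.

$41,758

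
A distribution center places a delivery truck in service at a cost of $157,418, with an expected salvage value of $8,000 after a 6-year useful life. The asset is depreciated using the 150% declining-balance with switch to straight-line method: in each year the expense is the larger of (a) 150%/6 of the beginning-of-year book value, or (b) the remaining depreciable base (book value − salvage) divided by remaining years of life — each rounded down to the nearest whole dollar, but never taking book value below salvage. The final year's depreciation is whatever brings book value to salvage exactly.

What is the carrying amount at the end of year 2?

Depreciable base = $157,418 − $8,000 = $149,418.
Year 1: DB = ⌊$157,418 × 150%/6⌋ = $39,354; SL = ⌊$149,418/6⌋ = $24,903 → take DB $39,354. Book value $118,064.
Year 2: DB = ⌊$118,064 × 150%/6⌋ = $29,516; SL = ⌊$110,064/5⌋ = $22,012 → take DB $29,516. Book value $88,548.

$88,548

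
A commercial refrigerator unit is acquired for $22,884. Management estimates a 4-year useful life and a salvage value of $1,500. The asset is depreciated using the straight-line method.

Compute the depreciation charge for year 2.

$5,346

Depreciable base = $22,884 − $1,500 = $21,384.
Annual expense = $21,384 / 4 = $5,346.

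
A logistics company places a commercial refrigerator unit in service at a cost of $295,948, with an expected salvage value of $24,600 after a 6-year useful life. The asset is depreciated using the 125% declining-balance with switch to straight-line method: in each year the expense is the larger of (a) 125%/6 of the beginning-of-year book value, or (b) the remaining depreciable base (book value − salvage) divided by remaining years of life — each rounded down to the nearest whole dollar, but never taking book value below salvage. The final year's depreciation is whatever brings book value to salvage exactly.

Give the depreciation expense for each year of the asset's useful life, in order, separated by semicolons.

Depreciable base = $295,948 − $24,600 = $271,348.
Year 1: DB = ⌊$295,948 × 125%/6⌋ = $61,655; SL = ⌊$271,348/6⌋ = $45,224 → take DB $61,655. Book value $234,293.
Year 2: DB = ⌊$234,293 × 125%/6⌋ = $48,811; SL = ⌊$209,693/5⌋ = $41,938 → take DB $48,811. Book value $185,482.
Year 3: DB = ⌊$185,482 × 125%/6⌋ = $38,642; SL = ⌊$160,882/4⌋ = $40,220 → take SL $40,220. Book value $145,262.
Year 4: DB = ⌊$145,262 × 125%/6⌋ = $30,262; SL = ⌊$120,662/3⌋ = $40,220 → take SL $40,220. Book value $105,042.
Year 5: DB = ⌊$105,042 × 125%/6⌋ = $21,883; SL = ⌊$80,442/2⌋ = $40,221 → take SL $40,221. Book value $64,821.
Year 6 (final): $64,821 − $24,600 = $40,221. Book value $24,600.

$61,655; $48,811; $40,220; $40,220; $40,221; $40,221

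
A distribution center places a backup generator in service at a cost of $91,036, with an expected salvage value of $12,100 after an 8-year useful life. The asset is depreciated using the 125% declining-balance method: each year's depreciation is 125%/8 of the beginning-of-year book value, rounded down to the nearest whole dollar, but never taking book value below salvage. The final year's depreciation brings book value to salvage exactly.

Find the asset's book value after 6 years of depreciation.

Depreciable base = $91,036 − $12,100 = $78,936.
Year 1: ⌊$91,036 × 125%/8⌋ = $14,224. Book value $76,812.
Year 2: ⌊$76,812 × 125%/8⌋ = $12,001. Book value $64,811.
Year 3: ⌊$64,811 × 125%/8⌋ = $10,126. Book value $54,685.
Year 4: ⌊$54,685 × 125%/8⌋ = $8,544. Book value $46,141.
Year 5: ⌊$46,141 × 125%/8⌋ = $7,209. Book value $38,932.
Year 6: ⌊$38,932 × 125%/8⌋ = $6,083. Book value $32,849.

$32,849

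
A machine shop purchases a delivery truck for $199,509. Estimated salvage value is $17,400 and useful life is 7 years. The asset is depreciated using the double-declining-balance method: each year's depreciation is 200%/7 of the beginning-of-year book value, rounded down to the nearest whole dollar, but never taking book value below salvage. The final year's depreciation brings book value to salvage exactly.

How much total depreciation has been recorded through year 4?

Depreciable base = $199,509 − $17,400 = $182,109.
Year 1: ⌊$199,509 × 200%/7⌋ = $57,002. Book value $142,507.
Year 2: ⌊$142,507 × 200%/7⌋ = $40,716. Book value $101,791.
Year 3: ⌊$101,791 × 200%/7⌋ = $29,083. Book value $72,708.
Year 4: ⌊$72,708 × 200%/7⌋ = $20,773. Book value $51,935.
Accumulated through year 4 = $199,509 − $51,935 = $147,574.

$147,574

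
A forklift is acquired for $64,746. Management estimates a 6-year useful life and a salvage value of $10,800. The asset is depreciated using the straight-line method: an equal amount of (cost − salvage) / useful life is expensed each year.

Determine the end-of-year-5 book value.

Depreciable base = $64,746 − $10,800 = $53,946.
Annual expense = $53,946 / 6 = $8,991.
End of year 1: book value $55,755.
End of year 2: book value $46,764.
End of year 3: book value $37,773.
End of year 4: book value $28,782.
End of year 5: book value $19,791.

$19,791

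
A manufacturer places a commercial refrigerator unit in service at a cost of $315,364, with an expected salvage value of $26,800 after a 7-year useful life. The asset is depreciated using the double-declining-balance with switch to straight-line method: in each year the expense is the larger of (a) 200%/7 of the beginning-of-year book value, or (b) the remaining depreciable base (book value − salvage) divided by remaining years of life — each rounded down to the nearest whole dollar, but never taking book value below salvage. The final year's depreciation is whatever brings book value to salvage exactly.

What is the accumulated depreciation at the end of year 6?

Depreciable base = $315,364 − $26,800 = $288,564.
Year 1: DB = ⌊$315,364 × 200%/7⌋ = $90,104; SL = ⌊$288,564/7⌋ = $41,223 → take DB $90,104. Book value $225,260.
Year 2: DB = ⌊$225,260 × 200%/7⌋ = $64,360; SL = ⌊$198,460/6⌋ = $33,076 → take DB $64,360. Book value $160,900.
Year 3: DB = ⌊$160,900 × 200%/7⌋ = $45,971; SL = ⌊$134,100/5⌋ = $26,820 → take DB $45,971. Book value $114,929.
Year 4: DB = ⌊$114,929 × 200%/7⌋ = $32,836; SL = ⌊$88,129/4⌋ = $22,032 → take DB $32,836. Book value $82,093.
Year 5: DB = ⌊$82,093 × 200%/7⌋ = $23,455; SL = ⌊$55,293/3⌋ = $18,431 → take DB $23,455. Book value $58,638.
Year 6: DB = ⌊$58,638 × 200%/7⌋ = $16,753; SL = ⌊$31,838/2⌋ = $15,919 → take DB $16,753. Book value $41,885.
Accumulated through year 6 = $315,364 − $41,885 = $273,479.

$273,479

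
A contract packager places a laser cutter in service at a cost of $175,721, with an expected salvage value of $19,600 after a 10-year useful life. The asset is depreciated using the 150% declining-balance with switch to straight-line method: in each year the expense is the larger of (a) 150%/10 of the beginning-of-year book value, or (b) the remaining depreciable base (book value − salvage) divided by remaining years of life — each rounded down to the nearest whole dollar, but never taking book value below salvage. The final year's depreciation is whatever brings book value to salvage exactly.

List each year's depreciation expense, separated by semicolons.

Depreciable base = $175,721 − $19,600 = $156,121.
Year 1: DB = ⌊$175,721 × 150%/10⌋ = $26,358; SL = ⌊$156,121/10⌋ = $15,612 → take DB $26,358. Book value $149,363.
Year 2: DB = ⌊$149,363 × 150%/10⌋ = $22,404; SL = ⌊$129,763/9⌋ = $14,418 → take DB $22,404. Book value $126,959.
Year 3: DB = ⌊$126,959 × 150%/10⌋ = $19,043; SL = ⌊$107,359/8⌋ = $13,419 → take DB $19,043. Book value $107,916.
Year 4: DB = ⌊$107,916 × 150%/10⌋ = $16,187; SL = ⌊$88,316/7⌋ = $12,616 → take DB $16,187. Book value $91,729.
Year 5: DB = ⌊$91,729 × 150%/10⌋ = $13,759; SL = ⌊$72,129/6⌋ = $12,021 → take DB $13,759. Book value $77,970.
Year 6: DB = ⌊$77,970 × 150%/10⌋ = $11,695; SL = ⌊$58,370/5⌋ = $11,674 → take DB $11,695. Book value $66,275.
Year 7: DB = ⌊$66,275 × 150%/10⌋ = $9,941; SL = ⌊$46,675/4⌋ = $11,668 → take SL $11,668. Book value $54,607.
Year 8: DB = ⌊$54,607 × 150%/10⌋ = $8,191; SL = ⌊$35,007/3⌋ = $11,669 → take SL $11,669. Book value $42,938.
Year 9: DB = ⌊$42,938 × 150%/10⌋ = $6,440; SL = ⌊$23,338/2⌋ = $11,669 → take SL $11,669. Book value $31,269.
Year 10 (final): $31,269 − $19,600 = $11,669. Book value $19,600.

$26,358; $22,404; $19,043; $16,187; $13,759; $11,695; $11,668; $11,669; $11,669; $11,669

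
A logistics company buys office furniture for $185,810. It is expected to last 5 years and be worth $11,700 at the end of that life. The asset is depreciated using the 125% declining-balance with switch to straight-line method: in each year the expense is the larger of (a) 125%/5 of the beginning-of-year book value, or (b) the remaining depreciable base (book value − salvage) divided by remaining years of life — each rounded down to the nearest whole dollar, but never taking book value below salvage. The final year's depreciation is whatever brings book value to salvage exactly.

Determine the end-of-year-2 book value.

$104,519

Depreciable base = $185,810 − $11,700 = $174,110.
Year 1: DB = ⌊$185,810 × 125%/5⌋ = $46,452; SL = ⌊$174,110/5⌋ = $34,822 → take DB $46,452. Book value $139,358.
Year 2: DB = ⌊$139,358 × 125%/5⌋ = $34,839; SL = ⌊$127,658/4⌋ = $31,914 → take DB $34,839. Book value $104,519.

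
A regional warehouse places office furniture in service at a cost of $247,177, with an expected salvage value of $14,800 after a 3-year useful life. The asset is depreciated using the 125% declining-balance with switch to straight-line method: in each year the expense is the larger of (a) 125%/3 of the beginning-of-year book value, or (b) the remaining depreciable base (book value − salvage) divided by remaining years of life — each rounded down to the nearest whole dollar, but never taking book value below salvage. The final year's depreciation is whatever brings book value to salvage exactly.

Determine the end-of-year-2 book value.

Depreciable base = $247,177 − $14,800 = $232,377.
Year 1: DB = ⌊$247,177 × 125%/3⌋ = $102,990; SL = ⌊$232,377/3⌋ = $77,459 → take DB $102,990. Book value $144,187.
Year 2: DB = ⌊$144,187 × 125%/3⌋ = $60,077; SL = ⌊$129,387/2⌋ = $64,693 → take SL $64,693. Book value $79,494.

$79,494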